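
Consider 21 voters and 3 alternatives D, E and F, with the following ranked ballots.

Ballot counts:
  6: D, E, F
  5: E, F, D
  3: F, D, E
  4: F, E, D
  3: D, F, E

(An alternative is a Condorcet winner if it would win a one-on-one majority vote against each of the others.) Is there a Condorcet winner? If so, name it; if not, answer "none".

Check each pair by majority over 21 ballots:
D vs E: 12 to 9, D.
D vs F: D preferred on 6+3 = 9 ballots; F wins 12–9.
E vs F: 6+5 = 11 for E, 10 for F — E by 11–10.
No alternative is unbeaten: D loses to F; E loses to D; F loses to E. In particular D > E > F > D is a majority cycle — no Condorcet winner exists.

none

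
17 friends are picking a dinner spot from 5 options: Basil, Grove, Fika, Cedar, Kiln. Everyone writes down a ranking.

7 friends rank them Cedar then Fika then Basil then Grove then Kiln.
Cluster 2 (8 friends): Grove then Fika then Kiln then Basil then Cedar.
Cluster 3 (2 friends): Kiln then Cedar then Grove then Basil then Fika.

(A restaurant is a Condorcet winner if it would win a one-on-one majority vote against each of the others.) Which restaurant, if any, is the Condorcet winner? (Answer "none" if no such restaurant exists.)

none

Check each pair by majority over 17 ballots:
Basil vs Grove: Grove wins 10–7.
Basil vs Fika: Fika wins 15–2.
Basil vs Cedar: Cedar, 9–8.
Basil–Kiln: Kiln 10–7.
Grove vs Fika: Grove wins 10–7.
Grove vs Cedar: Cedar wins 9–8.
Grove vs Kiln: Grove wins 15–2.
Fika vs Cedar: Cedar wins 9–8.
Fika vs Kiln: Fika, 15–2.
Cedar vs Kiln: Kiln wins 10–7.
Every restaurant loses at least once (Basil loses to Grove; Grove loses to Cedar; Fika loses to Grove; Cedar loses to Kiln; Kiln loses to Grove). The majority relation contains the cycle Grove → Kiln → Cedar → Grove, so there is no Condorcet winner.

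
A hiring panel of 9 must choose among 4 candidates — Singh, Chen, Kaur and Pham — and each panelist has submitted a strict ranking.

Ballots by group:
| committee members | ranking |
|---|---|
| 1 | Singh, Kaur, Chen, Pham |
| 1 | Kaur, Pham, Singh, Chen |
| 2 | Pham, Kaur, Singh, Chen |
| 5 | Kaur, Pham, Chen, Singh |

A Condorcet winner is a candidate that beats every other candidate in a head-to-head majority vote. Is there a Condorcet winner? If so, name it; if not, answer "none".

Kaur

Pairwise majorities:
Singh vs Chen: Chen wins 5–4.
Singh vs Kaur: Singh is ranked higher on 1 ballot, Kaur on 8. Kaur wins 8–1.
Singh vs Pham: 1 for Singh, 8 for Pham — Pham by 8–1.
Chen vs Kaur: Chen preferred on 0 ballots; Kaur wins 9–0.
Chen vs Pham: Pham wins 8–1.
Kaur vs Pham: 1+1+5 = 7 for Kaur, 2 for Pham — Kaur by 7–2.
Kaur defeats every rival head-to-head and is the Condorcet winner.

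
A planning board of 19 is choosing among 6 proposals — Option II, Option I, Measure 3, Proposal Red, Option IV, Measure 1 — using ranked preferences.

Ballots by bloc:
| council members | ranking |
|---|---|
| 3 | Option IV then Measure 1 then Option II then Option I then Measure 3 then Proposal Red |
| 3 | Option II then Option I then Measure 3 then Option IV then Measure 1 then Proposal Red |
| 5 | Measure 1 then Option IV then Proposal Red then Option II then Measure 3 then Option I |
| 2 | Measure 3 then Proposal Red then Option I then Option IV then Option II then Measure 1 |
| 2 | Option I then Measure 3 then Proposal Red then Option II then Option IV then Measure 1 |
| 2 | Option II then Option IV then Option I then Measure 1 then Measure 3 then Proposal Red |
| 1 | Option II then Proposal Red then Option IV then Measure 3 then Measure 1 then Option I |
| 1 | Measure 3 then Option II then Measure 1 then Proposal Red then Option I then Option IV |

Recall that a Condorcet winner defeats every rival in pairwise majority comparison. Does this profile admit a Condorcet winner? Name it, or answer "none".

Check each pair by majority over 19 ballots:
Option II vs Option I: Option II wins 15–4.
Option II–Measure 3: Option II 14–5.
Option II–Proposal Red: Option II 10–9.
Option II vs Option IV: 3+2+2+1+1 = 9 for Option II, 10 for Option IV — Option IV by 10–9.
Option II vs Measure 1: Option II preferred on 3+2+2+2+1+1 = 11 ballots; Option II wins 11–8.
Option I vs Measure 3: Option I is ranked higher on 3+3+2+2 = 10 ballots, Measure 3 on 9. Option I wins 10–9.
Option I vs Proposal Red: Option I, 10–9.
Option I vs Option IV: 8 to 11, Option IV.
Option I vs Measure 1: Measure 1 wins 10–9.
Measure 3 vs Proposal Red: Measure 3, 13–6.
Measure 3 vs Option IV: Option IV wins 11–8.
Measure 3 vs Measure 1: Measure 3 is ranked higher on 3+2+2+1+1 = 9 ballots, Measure 1 on 10. Measure 1 wins 10–9.
Proposal Red vs Option IV: 6 to 13, Option IV.
Proposal Red vs Measure 1: Proposal Red preferred on 2+2+1 = 5 ballots; Measure 1 wins 14–5.
Option IV vs Measure 1: Option IV wins 13–6.
Only Option IV has no losses; Option IV is the Condorcet winner.

Option IV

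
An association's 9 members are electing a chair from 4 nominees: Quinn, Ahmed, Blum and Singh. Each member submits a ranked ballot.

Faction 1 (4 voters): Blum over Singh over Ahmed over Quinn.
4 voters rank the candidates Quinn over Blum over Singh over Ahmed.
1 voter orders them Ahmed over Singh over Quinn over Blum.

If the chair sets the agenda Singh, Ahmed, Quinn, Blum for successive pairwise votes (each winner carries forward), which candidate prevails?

Blum

Round 1: Singh vs Ahmed — 8–1, Singh advances.
Round 2: Singh vs Quinn — 5–4, Singh advances.
Round 3: Singh vs Blum — 1–8, Blum advances.
Blum survives the agenda.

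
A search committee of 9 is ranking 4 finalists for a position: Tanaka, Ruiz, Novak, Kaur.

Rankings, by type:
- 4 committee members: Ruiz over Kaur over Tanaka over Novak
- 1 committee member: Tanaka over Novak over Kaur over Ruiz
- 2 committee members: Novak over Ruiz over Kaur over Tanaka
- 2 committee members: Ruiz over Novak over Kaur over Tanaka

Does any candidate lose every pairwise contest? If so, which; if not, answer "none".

none

Head-to-head results (9 committee members):
Tanaka vs Ruiz: 1 to 8, Ruiz.
Tanaka–Novak: Tanaka 5–4.
Tanaka vs Kaur: 1 to 8, Kaur.
Ruiz vs Novak: Ruiz preferred on 4+2 = 6 ballots; Ruiz wins 6–3.
Ruiz vs Kaur: Ruiz, 8–1.
Novak–Kaur: Novak 5–4.
Each candidate has at least one pairwise win (Tanaka beats Novak; Ruiz beats Tanaka; Novak beats Kaur; Kaur beats Tanaka) — no Condorcet loser.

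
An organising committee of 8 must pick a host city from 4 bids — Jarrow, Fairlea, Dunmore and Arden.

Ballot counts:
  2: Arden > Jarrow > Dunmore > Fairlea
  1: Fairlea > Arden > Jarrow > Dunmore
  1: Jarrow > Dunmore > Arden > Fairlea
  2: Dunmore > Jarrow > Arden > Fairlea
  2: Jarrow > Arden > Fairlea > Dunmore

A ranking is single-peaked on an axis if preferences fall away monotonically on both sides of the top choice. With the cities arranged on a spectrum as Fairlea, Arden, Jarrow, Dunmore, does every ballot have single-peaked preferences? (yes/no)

Axis positions: Fairlea=1, Arden=2, Jarrow=3, Dunmore=4.
Cluster 1 (peak Arden at position 2): ranking walks positions 2-3-4-1, expanding outward from the peak — single-peaked.
Cluster 2 (peak Fairlea at position 1): ranking walks positions 1-2-3-4, expanding outward from the peak — single-peaked.
Cluster 3 (peak Jarrow at position 3): ranking walks positions 3-4-2-1, expanding outward from the peak — single-peaked.
Cluster 4 (peak Dunmore at position 4): ranking walks positions 4-3-2-1, expanding outward from the peak — single-peaked.
Cluster 5 (peak Jarrow at position 3): ranking walks positions 3-2-1-4, expanding outward from the peak — single-peaked.
Every ranking is single-peaked on this axis.

yes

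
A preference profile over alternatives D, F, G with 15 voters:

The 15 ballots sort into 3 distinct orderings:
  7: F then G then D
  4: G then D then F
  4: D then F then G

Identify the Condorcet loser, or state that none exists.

none

Pairwise majorities:
D vs F: D wins 8–7.
D vs G: G wins 11–4.
F vs G: F wins 11–4.
Every alternative wins at least one matchup (D beats F; F beats G; G beats D), so there is no Condorcet loser.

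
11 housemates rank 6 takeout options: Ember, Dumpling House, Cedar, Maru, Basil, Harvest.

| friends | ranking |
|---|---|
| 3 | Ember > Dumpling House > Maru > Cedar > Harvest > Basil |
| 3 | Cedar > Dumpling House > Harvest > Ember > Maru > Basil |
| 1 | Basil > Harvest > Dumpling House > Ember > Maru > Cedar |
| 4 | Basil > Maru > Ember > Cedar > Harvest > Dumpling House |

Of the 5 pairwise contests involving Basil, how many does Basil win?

0

Basil against each rival (11 friends):
Basil vs Ember: 5 to 6, Ember.
Basil vs Dumpling House: 1+4 = 5 for Basil, 6 for Dumpling House — Dumpling House by 6–5.
Basil vs Cedar: Basil preferred on 1+4 = 5 ballots; Cedar wins 6–5.
Basil vs Maru: Maru wins 6–5.
Basil vs Harvest: Harvest, 6–5.
Basil beats no one; loses to Ember, Dumpling House, Cedar, Maru, Harvest — 0 pairwise wins.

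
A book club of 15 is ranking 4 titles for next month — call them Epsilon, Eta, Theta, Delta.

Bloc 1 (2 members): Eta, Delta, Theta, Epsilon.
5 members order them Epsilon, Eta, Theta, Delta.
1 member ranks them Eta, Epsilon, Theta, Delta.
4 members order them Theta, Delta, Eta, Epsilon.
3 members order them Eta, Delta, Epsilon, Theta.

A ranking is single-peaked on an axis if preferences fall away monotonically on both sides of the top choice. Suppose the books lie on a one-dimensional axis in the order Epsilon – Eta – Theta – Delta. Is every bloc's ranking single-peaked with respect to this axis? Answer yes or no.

Axis positions: Epsilon=1, Eta=2, Theta=3, Delta=4.
Bloc 1: ranking walks positions 2-4-3-1; Delta is ranked above Theta even though Theta lies between Delta and the peak Eta on the axis — preferences dip and rise again. Not single-peaked.
Bloc 2 (peak Epsilon at position 1): ranking walks positions 1-2-3-4, expanding outward from the peak — single-peaked.
Bloc 3 (peak Eta at position 2): ranking walks positions 2-1-3-4, expanding outward from the peak — single-peaked.
Bloc 4 (peak Theta at position 3): ranking walks positions 3-4-2-1, expanding outward from the peak — single-peaked.
Bloc 5: ranking walks positions 2-4-1-3; Delta is ranked above Theta even though Theta lies between Delta and the peak Eta on the axis — preferences dip and rise again. Not single-peaked.
Bloc 1 violates single-peakedness, so the profile is not single-peaked on this axis.

no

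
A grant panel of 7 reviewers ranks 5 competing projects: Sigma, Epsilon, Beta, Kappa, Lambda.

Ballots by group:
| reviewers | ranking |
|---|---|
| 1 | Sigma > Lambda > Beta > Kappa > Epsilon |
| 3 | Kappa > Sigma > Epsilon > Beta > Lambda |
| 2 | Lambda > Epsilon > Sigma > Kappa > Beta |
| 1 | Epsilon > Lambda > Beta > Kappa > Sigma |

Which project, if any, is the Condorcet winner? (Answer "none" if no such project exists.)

Head-to-head results (7 reviewers):
Sigma vs Epsilon: Sigma wins 4–3.
Sigma–Beta: Sigma 6–1.
Sigma vs Kappa: Kappa, 4–3.
Sigma vs Lambda: 1+3 = 4 for Sigma, 3 for Lambda — Sigma by 4–3.
Epsilon–Beta: Epsilon 6–1.
Epsilon vs Kappa: 3 to 4, Kappa.
Epsilon vs Lambda: Epsilon, 4–3.
Beta–Kappa: Kappa 5–2.
Beta vs Lambda: Beta preferred on 3 ballots; Lambda wins 4–3.
Kappa–Lambda: Lambda 4–3.
Every project loses at least once (Sigma loses to Kappa; Epsilon loses to Sigma; Beta loses to Sigma; Kappa loses to Lambda; Lambda loses to Sigma). The majority relation contains the cycle Sigma → Lambda → Kappa → Sigma, so there is no Condorcet winner.

none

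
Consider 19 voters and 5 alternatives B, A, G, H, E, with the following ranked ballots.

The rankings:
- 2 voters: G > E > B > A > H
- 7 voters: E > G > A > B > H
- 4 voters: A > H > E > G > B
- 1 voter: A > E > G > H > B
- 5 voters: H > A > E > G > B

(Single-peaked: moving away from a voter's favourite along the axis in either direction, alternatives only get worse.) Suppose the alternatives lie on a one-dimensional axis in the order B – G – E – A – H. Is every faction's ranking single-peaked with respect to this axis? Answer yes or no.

Axis positions: B=1, G=2, E=3, A=4, H=5.
Faction 1 (peak G at position 2): ranking walks positions 2-3-1-4-5, expanding outward from the peak — single-peaked.
Faction 2 (peak E at position 3): ranking walks positions 3-2-4-1-5, expanding outward from the peak — single-peaked.
Faction 3 (peak A at position 4): ranking walks positions 4-5-3-2-1, expanding outward from the peak — single-peaked.
Faction 4 (peak A at position 4): ranking walks positions 4-3-2-5-1, expanding outward from the peak — single-peaked.
Faction 5 (peak H at position 5): ranking walks positions 5-4-3-2-1, expanding outward from the peak — single-peaked.
Every ranking is single-peaked on this axis.

yes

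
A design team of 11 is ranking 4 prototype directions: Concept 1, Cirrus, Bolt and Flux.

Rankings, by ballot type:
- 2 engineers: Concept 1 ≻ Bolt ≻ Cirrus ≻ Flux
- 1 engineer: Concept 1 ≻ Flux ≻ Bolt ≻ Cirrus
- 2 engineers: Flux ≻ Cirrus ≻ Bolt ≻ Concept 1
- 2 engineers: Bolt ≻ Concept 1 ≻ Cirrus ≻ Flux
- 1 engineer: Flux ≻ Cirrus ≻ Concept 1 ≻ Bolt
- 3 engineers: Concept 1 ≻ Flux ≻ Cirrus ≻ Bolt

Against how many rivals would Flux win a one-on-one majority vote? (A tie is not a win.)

Flux against each rival (11 engineers):
Flux–Concept 1: Concept 1 8–3.
Flux vs Cirrus: Flux wins 7–4.
Flux vs Bolt: 1+2+1+3 = 7 for Flux, 4 for Bolt — Flux by 7–4.
Flux beats Cirrus, Bolt; loses to Concept 1 — 2 pairwise wins.

2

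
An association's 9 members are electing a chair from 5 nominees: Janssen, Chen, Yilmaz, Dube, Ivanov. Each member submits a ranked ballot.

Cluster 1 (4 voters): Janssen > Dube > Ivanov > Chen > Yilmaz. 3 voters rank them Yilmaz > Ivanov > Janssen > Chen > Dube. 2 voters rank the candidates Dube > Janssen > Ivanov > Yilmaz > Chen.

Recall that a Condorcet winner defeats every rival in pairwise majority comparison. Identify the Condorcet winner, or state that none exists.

Janssen

Head-to-head results (9 voters):
Janssen vs Chen: Janssen is ranked higher on 4+3+2 = 9 ballots, Chen on 0. Janssen wins 9–0.
Janssen vs Yilmaz: Janssen preferred on 4+2 = 6 ballots; Janssen wins 6–3.
Janssen vs Dube: 4+3 = 7 for Janssen, 2 for Dube — Janssen by 7–2.
Janssen vs Ivanov: 6 to 3, Janssen.
Chen vs Yilmaz: 4 for Chen, 5 for Yilmaz — Yilmaz by 5–4.
Chen vs Dube: 3 for Chen, 6 for Dube — Dube by 6–3.
Chen vs Ivanov: 0 to 9, Ivanov.
Yilmaz vs Dube: Yilmaz preferred on 3 ballots; Dube wins 6–3.
Yilmaz vs Ivanov: 3 to 6, Ivanov.
Dube vs Ivanov: 6 to 3, Dube.
Janssen defeats every rival head-to-head and is the Condorcet winner.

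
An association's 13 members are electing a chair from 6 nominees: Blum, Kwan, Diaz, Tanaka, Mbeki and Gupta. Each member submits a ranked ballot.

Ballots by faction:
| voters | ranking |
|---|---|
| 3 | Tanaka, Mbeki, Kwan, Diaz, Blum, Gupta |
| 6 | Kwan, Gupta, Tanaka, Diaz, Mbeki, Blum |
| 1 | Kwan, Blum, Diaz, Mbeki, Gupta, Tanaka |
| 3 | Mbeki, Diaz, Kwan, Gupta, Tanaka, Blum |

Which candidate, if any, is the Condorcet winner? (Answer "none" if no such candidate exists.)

Kwan

Check each pair by majority over 13 ballots:
Blum vs Kwan: Kwan, 13–0.
Blum–Diaz: Diaz 12–1.
Blum vs Tanaka: Tanaka wins 12–1.
Blum–Mbeki: Mbeki 12–1.
Blum–Gupta: Gupta 9–4.
Kwan vs Diaz: Kwan wins 10–3.
Kwan vs Tanaka: Kwan, 10–3.
Kwan–Mbeki: Kwan 7–6.
Kwan vs Gupta: Kwan, 13–0.
Diaz vs Tanaka: Tanaka wins 9–4.
Diaz vs Mbeki: Diaz wins 7–6.
Diaz–Gupta: Diaz 7–6.
Tanaka–Mbeki: Tanaka 9–4.
Tanaka vs Gupta: Gupta, 10–3.
Mbeki–Gupta: Mbeki 7–6.
Kwan wins every pairwise contest, so Kwan is the Condorcet winner.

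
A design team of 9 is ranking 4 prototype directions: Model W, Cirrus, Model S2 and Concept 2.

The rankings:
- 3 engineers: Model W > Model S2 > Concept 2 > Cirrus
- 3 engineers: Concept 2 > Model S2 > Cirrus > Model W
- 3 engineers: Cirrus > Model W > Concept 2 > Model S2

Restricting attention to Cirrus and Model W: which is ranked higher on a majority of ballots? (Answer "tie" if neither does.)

Ballots ranking Cirrus above Model W: 3 + 3 = 6.
Ballots ranking Model W above Cirrus: 9 − 6 = 3.
Cirrus wins the head-to-head 6–3.

Cirrus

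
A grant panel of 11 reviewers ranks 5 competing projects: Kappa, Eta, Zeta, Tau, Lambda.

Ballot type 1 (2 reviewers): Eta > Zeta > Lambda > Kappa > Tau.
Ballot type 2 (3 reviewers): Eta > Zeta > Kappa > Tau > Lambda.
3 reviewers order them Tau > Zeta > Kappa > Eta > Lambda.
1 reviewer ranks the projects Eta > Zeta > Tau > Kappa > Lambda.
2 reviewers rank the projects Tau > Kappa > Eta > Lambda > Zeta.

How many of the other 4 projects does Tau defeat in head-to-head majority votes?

Tau against each rival (11 reviewers):
Tau vs Kappa: Tau preferred on 3+1+2 = 6 ballots; Tau wins 6–5.
Tau vs Eta: 5 to 6, Eta.
Tau vs Zeta: 5 to 6, Zeta.
Tau–Lambda: Tau 9–2.
Tau beats Kappa, Lambda; loses to Eta, Zeta — 2 pairwise wins.

2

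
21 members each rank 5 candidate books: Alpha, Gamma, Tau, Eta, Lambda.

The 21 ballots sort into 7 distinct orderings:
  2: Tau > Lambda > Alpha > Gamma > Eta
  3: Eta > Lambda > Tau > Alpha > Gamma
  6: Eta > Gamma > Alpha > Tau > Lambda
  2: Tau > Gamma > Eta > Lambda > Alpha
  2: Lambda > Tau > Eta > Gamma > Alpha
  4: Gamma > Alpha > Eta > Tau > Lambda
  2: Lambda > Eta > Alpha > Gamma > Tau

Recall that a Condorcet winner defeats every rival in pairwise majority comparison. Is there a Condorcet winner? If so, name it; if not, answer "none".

Head-to-head results (21 members):
Alpha vs Gamma: Alpha is ranked higher on 2+3+2 = 7 ballots, Gamma on 14. Gamma wins 14–7.
Alpha vs Tau: 6+4+2 = 12 for Alpha, 9 for Tau — Alpha by 12–9.
Alpha vs Eta: Alpha is ranked higher on 2+4 = 6 ballots, Eta on 15. Eta wins 15–6.
Alpha vs Lambda: Alpha is ranked higher on 6+4 = 10 ballots, Lambda on 11. Lambda wins 11–10.
Gamma vs Tau: 12 to 9, Gamma.
Gamma vs Eta: 8 to 13, Eta.
Gamma vs Lambda: Gamma preferred on 6+2+4 = 12 ballots; Gamma wins 12–9.
Tau vs Eta: 2+2+2 = 6 for Tau, 15 for Eta — Eta by 15–6.
Tau vs Lambda: 14 to 7, Tau.
Eta vs Lambda: 3+6+2+4 = 15 for Eta, 6 for Lambda — Eta by 15–6.
Eta beats each of Alpha, Gamma, Tau, Lambda — Eta is the Condorcet winner.

Eta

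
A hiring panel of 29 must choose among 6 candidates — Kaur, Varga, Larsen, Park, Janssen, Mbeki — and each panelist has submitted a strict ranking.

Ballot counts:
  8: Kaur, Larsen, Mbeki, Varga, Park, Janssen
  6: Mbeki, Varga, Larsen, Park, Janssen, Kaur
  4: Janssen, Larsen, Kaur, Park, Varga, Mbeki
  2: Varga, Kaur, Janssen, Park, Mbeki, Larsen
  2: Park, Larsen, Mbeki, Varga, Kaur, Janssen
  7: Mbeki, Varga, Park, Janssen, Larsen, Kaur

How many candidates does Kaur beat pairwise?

Kaur against each rival (29 committee members):
Kaur vs Varga: Kaur preferred on 8+4 = 12 ballots; Varga wins 17–12.
Kaur vs Larsen: 10 to 19, Larsen.
Kaur vs Park: Park, 15–14.
Kaur vs Janssen: Janssen wins 17–12.
Kaur vs Mbeki: Mbeki, 15–14.
Kaur beats no one; loses to Varga, Larsen, Park, Janssen, Mbeki — 0 pairwise wins.

0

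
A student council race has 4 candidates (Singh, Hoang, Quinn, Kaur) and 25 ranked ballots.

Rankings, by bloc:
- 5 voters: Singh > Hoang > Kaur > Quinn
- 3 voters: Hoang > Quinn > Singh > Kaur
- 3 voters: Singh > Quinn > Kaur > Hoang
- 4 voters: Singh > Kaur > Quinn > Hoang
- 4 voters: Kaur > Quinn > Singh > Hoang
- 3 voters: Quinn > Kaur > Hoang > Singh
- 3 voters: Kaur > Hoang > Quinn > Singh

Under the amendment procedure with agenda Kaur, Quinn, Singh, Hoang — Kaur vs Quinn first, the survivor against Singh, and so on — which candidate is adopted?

Singh

Round 1: Kaur vs Quinn — 16–9, Kaur advances.
Round 2: Kaur vs Singh — 10–15, Singh advances.
Round 3: Singh vs Hoang — 16–9, Singh advances.
Singh survives the agenda.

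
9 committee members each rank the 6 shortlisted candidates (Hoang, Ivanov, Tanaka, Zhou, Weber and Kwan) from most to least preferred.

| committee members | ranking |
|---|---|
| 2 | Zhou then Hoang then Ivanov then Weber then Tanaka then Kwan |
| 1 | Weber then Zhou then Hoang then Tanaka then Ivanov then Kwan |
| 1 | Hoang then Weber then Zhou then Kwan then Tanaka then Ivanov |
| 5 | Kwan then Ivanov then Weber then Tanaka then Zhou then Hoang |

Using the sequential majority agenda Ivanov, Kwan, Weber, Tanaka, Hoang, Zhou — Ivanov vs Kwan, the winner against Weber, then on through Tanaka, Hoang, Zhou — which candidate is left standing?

Round 1: Ivanov vs Kwan — 3–6, Kwan advances.
Round 2: Kwan vs Weber — 5–4, Kwan advances.
Round 3: Kwan vs Tanaka — 6–3, Kwan advances.
Round 4: Kwan vs Hoang — 5–4, Kwan advances.
Round 5: Kwan vs Zhou — 5–4, Kwan advances.
Kwan survives the agenda.

Kwan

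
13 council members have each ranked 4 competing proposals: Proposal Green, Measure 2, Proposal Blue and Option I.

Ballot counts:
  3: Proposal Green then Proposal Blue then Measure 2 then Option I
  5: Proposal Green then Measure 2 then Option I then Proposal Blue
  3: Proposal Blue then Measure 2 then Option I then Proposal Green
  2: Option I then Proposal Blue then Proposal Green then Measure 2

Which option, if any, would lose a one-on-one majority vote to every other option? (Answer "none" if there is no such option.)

Pairwise majorities:
Proposal Green vs Measure 2: Proposal Green, 10–3.
Proposal Green vs Proposal Blue: Proposal Green preferred on 3+5 = 8 ballots; Proposal Green wins 8–5.
Proposal Green vs Option I: Proposal Green is ranked higher on 3+5 = 8 ballots, Option I on 5. Proposal Green wins 8–5.
Measure 2 vs Proposal Blue: Proposal Blue wins 8–5.
Measure 2 vs Option I: Measure 2, 11–2.
Proposal Blue vs Option I: 6 to 7, Option I.
Every option wins at least one matchup (Proposal Green beats Measure 2; Measure 2 beats Option I; Proposal Blue beats Measure 2; Option I beats Proposal Blue), so there is no Condorcet loser.

none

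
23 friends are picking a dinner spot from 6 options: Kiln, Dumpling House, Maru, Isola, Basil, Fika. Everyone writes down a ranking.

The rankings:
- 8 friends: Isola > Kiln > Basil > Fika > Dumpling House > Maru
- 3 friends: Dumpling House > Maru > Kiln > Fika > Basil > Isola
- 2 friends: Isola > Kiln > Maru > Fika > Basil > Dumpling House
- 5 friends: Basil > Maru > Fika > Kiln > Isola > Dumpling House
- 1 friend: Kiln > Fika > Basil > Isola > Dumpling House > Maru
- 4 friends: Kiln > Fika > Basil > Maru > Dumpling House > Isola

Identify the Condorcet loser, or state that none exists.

Pairwise majorities:
Kiln vs Dumpling House: Kiln is ranked higher on 8+2+5+1+4 = 20 ballots, Dumpling House on 3. Kiln wins 20–3.
Kiln vs Maru: Kiln wins 15–8.
Kiln vs Isola: Kiln is ranked higher on 3+5+1+4 = 13 ballots, Isola on 10. Kiln wins 13–10.
Kiln vs Basil: Kiln, 18–5.
Kiln vs Fika: 18 to 5, Kiln.
Dumpling House vs Maru: Dumpling House, 12–11.
Dumpling House vs Isola: Dumpling House is ranked higher on 3+4 = 7 ballots, Isola on 16. Isola wins 16–7.
Dumpling House vs Basil: 3 for Dumpling House, 20 for Basil — Basil by 20–3.
Dumpling House vs Fika: Dumpling House is ranked higher on 3 ballots, Fika on 20. Fika wins 20–3.
Maru vs Isola: 3+5+4 = 12 for Maru, 11 for Isola — Maru by 12–11.
Maru vs Basil: Basil wins 18–5.
Maru vs Fika: Maru preferred on 3+2+5 = 10 ballots; Fika wins 13–10.
Isola vs Basil: Isola is ranked higher on 8+2 = 10 ballots, Basil on 13. Basil wins 13–10.
Isola vs Fika: 10 to 13, Fika.
Basil–Fika: Basil 13–10.
Each restaurant has at least one pairwise win (Kiln beats Dumpling House; Dumpling House beats Maru; Maru beats Isola; Isola beats Dumpling House; Basil beats Dumpling House; Fika beats Dumpling House) — no Condorcet loser.

none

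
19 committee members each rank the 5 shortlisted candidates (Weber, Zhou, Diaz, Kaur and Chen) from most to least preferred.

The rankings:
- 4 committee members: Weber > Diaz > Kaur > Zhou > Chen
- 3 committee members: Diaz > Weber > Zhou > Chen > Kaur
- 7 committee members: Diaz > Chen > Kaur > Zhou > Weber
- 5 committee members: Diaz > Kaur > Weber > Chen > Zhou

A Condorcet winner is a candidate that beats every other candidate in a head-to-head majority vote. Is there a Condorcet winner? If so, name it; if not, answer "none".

Diaz

Pairwise majorities:
Weber vs Zhou: Weber preferred on 4+3+5 = 12 ballots; Weber wins 12–7.
Weber vs Diaz: 4 to 15, Diaz.
Weber vs Kaur: Weber is ranked higher on 4+3 = 7 ballots, Kaur on 12. Kaur wins 12–7.
Weber vs Chen: 4+3+5 = 12 for Weber, 7 for Chen — Weber by 12–7.
Zhou vs Diaz: Zhou preferred on 0 ballots; Diaz wins 19–0.
Zhou vs Kaur: 3 for Zhou, 16 for Kaur — Kaur by 16–3.
Zhou vs Chen: Zhou preferred on 4+3 = 7 ballots; Chen wins 12–7.
Diaz vs Kaur: 4+3+7+5 = 19 for Diaz, 0 for Kaur — Diaz by 19–0.
Diaz vs Chen: Diaz preferred on 4+3+7+5 = 19 ballots; Diaz wins 19–0.
Kaur vs Chen: 9 to 10, Chen.
Diaz wins every pairwise contest, so Diaz is the Condorcet winner.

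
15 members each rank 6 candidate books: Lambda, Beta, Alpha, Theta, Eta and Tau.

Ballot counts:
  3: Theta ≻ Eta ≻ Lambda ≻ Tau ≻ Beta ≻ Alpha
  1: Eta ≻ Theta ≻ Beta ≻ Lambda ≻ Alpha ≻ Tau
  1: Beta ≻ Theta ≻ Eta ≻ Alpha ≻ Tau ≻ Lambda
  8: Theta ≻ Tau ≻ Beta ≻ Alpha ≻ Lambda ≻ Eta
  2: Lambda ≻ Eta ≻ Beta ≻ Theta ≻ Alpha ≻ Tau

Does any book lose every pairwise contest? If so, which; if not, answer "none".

Pairwise majorities:
Lambda–Beta: Beta 10–5.
Lambda vs Alpha: 6 to 9, Alpha.
Lambda–Theta: Theta 13–2.
Lambda vs Eta: Lambda wins 10–5.
Lambda vs Tau: Tau wins 9–6.
Beta–Alpha: Beta 15–0.
Beta vs Theta: Theta, 12–3.
Beta vs Eta: 1+8 = 9 for Beta, 6 for Eta — Beta by 9–6.
Beta–Tau: Tau 11–4.
Alpha vs Theta: 0 for Alpha, 15 for Theta — Theta by 15–0.
Alpha vs Eta: Alpha wins 8–7.
Alpha vs Tau: Tau, 11–4.
Theta–Eta: Theta 12–3.
Theta vs Tau: Theta wins 15–0.
Eta vs Tau: Tau wins 8–7.
Eta is beaten in every head-to-head and is the Condorcet loser.

Eta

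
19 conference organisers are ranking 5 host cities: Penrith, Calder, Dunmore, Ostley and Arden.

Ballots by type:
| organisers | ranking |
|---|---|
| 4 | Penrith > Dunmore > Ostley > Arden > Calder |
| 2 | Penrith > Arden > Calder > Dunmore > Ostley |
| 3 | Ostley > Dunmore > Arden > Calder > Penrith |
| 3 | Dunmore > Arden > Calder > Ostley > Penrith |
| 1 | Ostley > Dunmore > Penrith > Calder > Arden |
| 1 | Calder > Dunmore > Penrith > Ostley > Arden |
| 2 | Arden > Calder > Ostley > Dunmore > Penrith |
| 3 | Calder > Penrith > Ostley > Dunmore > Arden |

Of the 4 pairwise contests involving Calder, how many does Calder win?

Calder against each rival (19 organisers):
Calder vs Penrith: 12 to 7, Calder.
Calder vs Dunmore: 2+1+2+3 = 8 for Calder, 11 for Dunmore — Dunmore by 11–8.
Calder vs Ostley: Calder preferred on 2+3+1+2+3 = 11 ballots; Calder wins 11–8.
Calder vs Arden: Arden, 14–5.
Calder beats Penrith, Ostley; loses to Dunmore, Arden — 2 pairwise wins.

2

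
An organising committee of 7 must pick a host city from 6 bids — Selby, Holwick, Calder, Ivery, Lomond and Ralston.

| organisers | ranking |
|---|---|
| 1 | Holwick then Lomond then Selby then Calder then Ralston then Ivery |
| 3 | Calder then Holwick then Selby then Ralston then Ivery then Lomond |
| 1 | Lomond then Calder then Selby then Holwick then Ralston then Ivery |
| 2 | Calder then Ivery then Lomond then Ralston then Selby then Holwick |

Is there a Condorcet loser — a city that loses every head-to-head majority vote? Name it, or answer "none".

none

Pairwise majorities:
Selby vs Holwick: Holwick, 4–3.
Selby–Calder: Calder 6–1.
Selby vs Ivery: 5 to 2, Selby.
Selby vs Lomond: Lomond wins 4–3.
Selby vs Ralston: Selby wins 5–2.
Holwick–Calder: Calder 6–1.
Holwick vs Ivery: Holwick preferred on 1+3+1 = 5 ballots; Holwick wins 5–2.
Holwick vs Lomond: 4 to 3, Holwick.
Holwick vs Ralston: Holwick wins 5–2.
Calder vs Ivery: Calder preferred on 1+3+1+2 = 7 ballots; Calder wins 7–0.
Calder vs Lomond: Calder preferred on 3+2 = 5 ballots; Calder wins 5–2.
Calder vs Ralston: 7 to 0, Calder.
Ivery vs Lomond: Ivery is ranked higher on 3+2 = 5 ballots, Lomond on 2. Ivery wins 5–2.
Ivery vs Ralston: 2 for Ivery, 5 for Ralston — Ralston by 5–2.
Lomond vs Ralston: 1+1+2 = 4 for Lomond, 3 for Ralston — Lomond by 4–3.
No city is winless: Selby beats Ivery; Holwick beats Selby; Calder beats Selby; Ivery beats Lomond; Lomond beats Selby; Ralston beats Ivery. There is no Condorcet loser.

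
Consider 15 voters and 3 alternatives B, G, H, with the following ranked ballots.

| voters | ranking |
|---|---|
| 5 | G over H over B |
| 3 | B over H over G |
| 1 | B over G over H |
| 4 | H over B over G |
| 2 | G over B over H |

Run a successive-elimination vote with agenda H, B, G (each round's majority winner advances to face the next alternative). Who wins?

G

Round 1: H vs B — 9–6, H advances.
Round 2: H vs G — 7–8, G advances.
G survives the agenda.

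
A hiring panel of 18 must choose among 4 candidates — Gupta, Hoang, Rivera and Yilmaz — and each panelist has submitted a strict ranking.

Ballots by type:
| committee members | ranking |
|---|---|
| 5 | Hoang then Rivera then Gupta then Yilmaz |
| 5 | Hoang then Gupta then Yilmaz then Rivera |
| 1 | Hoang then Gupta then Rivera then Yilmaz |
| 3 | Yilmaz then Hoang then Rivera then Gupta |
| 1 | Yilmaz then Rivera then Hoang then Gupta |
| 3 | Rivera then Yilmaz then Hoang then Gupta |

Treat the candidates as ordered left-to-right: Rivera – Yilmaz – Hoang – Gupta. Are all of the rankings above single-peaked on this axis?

no

Axis positions: Rivera=1, Yilmaz=2, Hoang=3, Gupta=4.
Type 1: ranking walks positions 3-1-4-2; Rivera is ranked above Yilmaz even though Yilmaz lies between Rivera and the peak Hoang on the axis — preferences dip and rise again. Not single-peaked.
Type 2 (peak Hoang at position 3): ranking walks positions 3-4-2-1, expanding outward from the peak — single-peaked.
Type 3: ranking walks positions 3-4-1-2; Rivera is ranked above Yilmaz even though Yilmaz lies between Rivera and the peak Hoang on the axis — preferences dip and rise again. Not single-peaked.
Type 4 (peak Yilmaz at position 2): ranking walks positions 2-3-1-4, expanding outward from the peak — single-peaked.
Type 5 (peak Yilmaz at position 2): ranking walks positions 2-1-3-4, expanding outward from the peak — single-peaked.
Type 6 (peak Rivera at position 1): ranking walks positions 1-2-3-4, expanding outward from the peak — single-peaked.
Type 1 violates single-peakedness, so the profile is not single-peaked on this axis.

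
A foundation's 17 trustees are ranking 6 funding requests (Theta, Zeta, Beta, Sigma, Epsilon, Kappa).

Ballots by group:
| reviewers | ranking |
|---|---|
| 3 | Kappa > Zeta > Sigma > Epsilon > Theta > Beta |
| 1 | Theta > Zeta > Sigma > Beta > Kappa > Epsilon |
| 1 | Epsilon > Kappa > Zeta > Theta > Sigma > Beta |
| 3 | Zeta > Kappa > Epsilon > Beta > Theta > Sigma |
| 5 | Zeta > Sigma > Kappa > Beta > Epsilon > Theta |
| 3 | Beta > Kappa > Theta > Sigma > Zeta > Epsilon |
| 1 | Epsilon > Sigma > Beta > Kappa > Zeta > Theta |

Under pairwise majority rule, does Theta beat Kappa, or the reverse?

Ballots ranking Theta above Kappa: 1.
Ballots ranking Kappa above Theta: 17 − 1 = 16.
Kappa wins the head-to-head 16–1.

Kappa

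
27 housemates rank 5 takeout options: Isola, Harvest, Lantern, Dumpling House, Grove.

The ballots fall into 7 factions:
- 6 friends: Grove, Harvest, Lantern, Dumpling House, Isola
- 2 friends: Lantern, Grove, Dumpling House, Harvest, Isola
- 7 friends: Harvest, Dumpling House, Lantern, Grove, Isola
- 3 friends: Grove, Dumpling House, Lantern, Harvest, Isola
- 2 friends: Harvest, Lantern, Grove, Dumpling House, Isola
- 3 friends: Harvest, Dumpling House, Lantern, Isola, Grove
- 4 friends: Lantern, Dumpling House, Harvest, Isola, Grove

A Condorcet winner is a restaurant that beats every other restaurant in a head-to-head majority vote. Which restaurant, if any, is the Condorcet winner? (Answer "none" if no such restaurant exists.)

Harvest

Pairwise majorities:
Isola vs Harvest: 0 for Isola, 27 for Harvest — Harvest by 27–0.
Isola vs Lantern: Lantern, 27–0.
Isola vs Dumpling House: Dumpling House, 27–0.
Isola vs Grove: Grove wins 20–7.
Harvest vs Lantern: 6+7+2+3 = 18 for Harvest, 9 for Lantern — Harvest by 18–9.
Harvest vs Dumpling House: Harvest, 18–9.
Harvest–Grove: Harvest 16–11.
Lantern vs Dumpling House: Lantern wins 14–13.
Lantern vs Grove: Lantern, 18–9.
Dumpling House vs Grove: Dumpling House wins 14–13.
Only Harvest has no losses; Harvest is the Condorcet winner.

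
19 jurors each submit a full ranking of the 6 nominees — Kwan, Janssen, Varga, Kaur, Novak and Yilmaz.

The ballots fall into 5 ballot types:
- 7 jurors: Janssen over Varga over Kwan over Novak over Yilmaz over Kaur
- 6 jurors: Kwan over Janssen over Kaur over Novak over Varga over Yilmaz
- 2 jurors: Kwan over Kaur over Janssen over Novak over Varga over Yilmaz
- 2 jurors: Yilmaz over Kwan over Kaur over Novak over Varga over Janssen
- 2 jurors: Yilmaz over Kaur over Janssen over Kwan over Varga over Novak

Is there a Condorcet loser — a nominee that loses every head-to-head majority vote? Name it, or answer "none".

none

Head-to-head results (19 jurors):
Kwan vs Janssen: Kwan preferred on 6+2+2 = 10 ballots; Kwan wins 10–9.
Kwan vs Varga: Kwan wins 12–7.
Kwan–Kaur: Kwan 17–2.
Kwan vs Novak: 7+6+2+2+2 = 19 for Kwan, 0 for Novak — Kwan by 19–0.
Kwan vs Yilmaz: Kwan is ranked higher on 7+6+2 = 15 ballots, Yilmaz on 4. Kwan wins 15–4.
Janssen vs Varga: 7+6+2+2 = 17 for Janssen, 2 for Varga — Janssen by 17–2.
Janssen vs Kaur: 7+6 = 13 for Janssen, 6 for Kaur — Janssen by 13–6.
Janssen vs Novak: Janssen wins 17–2.
Janssen vs Yilmaz: 7+6+2 = 15 for Janssen, 4 for Yilmaz — Janssen by 15–4.
Varga vs Kaur: Kaur wins 12–7.
Varga vs Novak: Novak, 10–9.
Varga vs Yilmaz: Varga, 15–4.
Kaur–Novak: Kaur 12–7.
Kaur vs Yilmaz: Kaur preferred on 6+2 = 8 ballots; Yilmaz wins 11–8.
Novak vs Yilmaz: Novak preferred on 7+6+2 = 15 ballots; Novak wins 15–4.
No nominee is winless: Kwan beats Janssen; Janssen beats Varga; Varga beats Yilmaz; Kaur beats Varga; Novak beats Varga; Yilmaz beats Kaur. There is no Condorcet loser.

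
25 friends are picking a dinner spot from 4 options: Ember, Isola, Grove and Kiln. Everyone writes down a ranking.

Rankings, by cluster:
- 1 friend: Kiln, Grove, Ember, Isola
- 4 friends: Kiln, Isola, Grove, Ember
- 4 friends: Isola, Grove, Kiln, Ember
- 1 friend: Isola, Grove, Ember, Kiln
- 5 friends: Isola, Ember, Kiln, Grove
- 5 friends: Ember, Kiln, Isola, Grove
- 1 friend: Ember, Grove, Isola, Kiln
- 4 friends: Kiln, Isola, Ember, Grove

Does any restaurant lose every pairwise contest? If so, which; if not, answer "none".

Grove

Head-to-head results (25 friends):
Ember vs Isola: Ember preferred on 1+5+1 = 7 ballots; Isola wins 18–7.
Ember vs Grove: Ember, 15–10.
Ember–Kiln: Kiln 13–12.
Isola vs Grove: Isola preferred on 4+4+1+5+5+4 = 23 ballots; Isola wins 23–2.
Isola vs Kiln: 4+1+5+1 = 11 for Isola, 14 for Kiln — Kiln by 14–11.
Grove vs Kiln: Kiln wins 19–6.
Only Grove has no wins; Grove is the Condorcet loser.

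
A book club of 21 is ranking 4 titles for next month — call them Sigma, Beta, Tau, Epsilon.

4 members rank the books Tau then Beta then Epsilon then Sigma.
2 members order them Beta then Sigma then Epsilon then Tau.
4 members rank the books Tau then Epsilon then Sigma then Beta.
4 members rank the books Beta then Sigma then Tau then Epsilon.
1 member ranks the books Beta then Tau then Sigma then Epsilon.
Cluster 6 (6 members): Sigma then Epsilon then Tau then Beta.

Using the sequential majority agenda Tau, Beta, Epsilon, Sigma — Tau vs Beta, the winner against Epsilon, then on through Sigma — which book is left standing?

Round 1: Tau vs Beta — 14–7, Tau advances.
Round 2: Tau vs Epsilon — 13–8, Tau advances.
Round 3: Tau vs Sigma — 9–12, Sigma advances.
Sigma survives the agenda.

Sigma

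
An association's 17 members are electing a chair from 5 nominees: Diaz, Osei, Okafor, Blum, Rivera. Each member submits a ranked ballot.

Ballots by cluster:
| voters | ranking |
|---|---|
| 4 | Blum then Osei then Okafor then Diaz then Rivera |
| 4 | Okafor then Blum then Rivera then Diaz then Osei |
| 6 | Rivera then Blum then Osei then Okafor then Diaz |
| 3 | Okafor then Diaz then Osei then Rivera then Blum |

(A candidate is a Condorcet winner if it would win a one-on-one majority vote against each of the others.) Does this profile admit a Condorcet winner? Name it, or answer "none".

Head-to-head results (17 voters):
Diaz vs Osei: 4+3 = 7 for Diaz, 10 for Osei — Osei by 10–7.
Diaz vs Okafor: Diaz preferred on 0 ballots; Okafor wins 17–0.
Diaz vs Blum: 3 to 14, Blum.
Diaz vs Rivera: 7 to 10, Rivera.
Osei vs Okafor: Osei preferred on 4+6 = 10 ballots; Osei wins 10–7.
Osei vs Blum: Osei is ranked higher on 3 ballots, Blum on 14. Blum wins 14–3.
Osei vs Rivera: 4+3 = 7 for Osei, 10 for Rivera — Rivera by 10–7.
Okafor vs Blum: 7 to 10, Blum.
Okafor vs Rivera: Okafor is ranked higher on 4+4+3 = 11 ballots, Rivera on 6. Okafor wins 11–6.
Blum vs Rivera: 4+4 = 8 for Blum, 9 for Rivera — Rivera by 9–8.
No candidate is unbeaten: Diaz loses to Osei; Osei loses to Blum; Okafor loses to Osei; Blum loses to Rivera; Rivera loses to Okafor. In particular Osei → Okafor → Rivera → Osei is a majority cycle — no Condorcet winner exists.

none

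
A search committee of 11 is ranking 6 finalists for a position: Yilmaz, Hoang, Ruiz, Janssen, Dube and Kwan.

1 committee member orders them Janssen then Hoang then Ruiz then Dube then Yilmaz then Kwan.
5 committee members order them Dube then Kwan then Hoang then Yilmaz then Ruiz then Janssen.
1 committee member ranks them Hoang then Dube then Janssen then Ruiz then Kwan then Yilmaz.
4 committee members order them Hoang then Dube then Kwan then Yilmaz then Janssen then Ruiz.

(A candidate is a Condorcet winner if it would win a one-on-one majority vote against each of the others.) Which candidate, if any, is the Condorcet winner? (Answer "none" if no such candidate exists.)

Pairwise majorities:
Yilmaz vs Hoang: 0 to 11, Hoang.
Yilmaz vs Ruiz: Yilmaz is ranked higher on 5+4 = 9 ballots, Ruiz on 2. Yilmaz wins 9–2.
Yilmaz vs Janssen: 9 to 2, Yilmaz.
Yilmaz vs Dube: Yilmaz preferred on 0 ballots; Dube wins 11–0.
Yilmaz vs Kwan: 1 to 10, Kwan.
Hoang vs Ruiz: 11 to 0, Hoang.
Hoang vs Janssen: Hoang is ranked higher on 5+1+4 = 10 ballots, Janssen on 1. Hoang wins 10–1.
Hoang vs Dube: Hoang preferred on 1+1+4 = 6 ballots; Hoang wins 6–5.
Hoang vs Kwan: 6 to 5, Hoang.
Ruiz vs Janssen: 5 for Ruiz, 6 for Janssen — Janssen by 6–5.
Ruiz vs Dube: 1 to 10, Dube.
Ruiz vs Kwan: 1+1 = 2 for Ruiz, 9 for Kwan — Kwan by 9–2.
Janssen vs Dube: 1 for Janssen, 10 for Dube — Dube by 10–1.
Janssen vs Kwan: Janssen is ranked higher on 1+1 = 2 ballots, Kwan on 9. Kwan wins 9–2.
Dube vs Kwan: 1+5+1+4 = 11 for Dube, 0 for Kwan — Dube by 11–0.
Hoang wins every pairwise contest, so Hoang is the Condorcet winner.

Hoang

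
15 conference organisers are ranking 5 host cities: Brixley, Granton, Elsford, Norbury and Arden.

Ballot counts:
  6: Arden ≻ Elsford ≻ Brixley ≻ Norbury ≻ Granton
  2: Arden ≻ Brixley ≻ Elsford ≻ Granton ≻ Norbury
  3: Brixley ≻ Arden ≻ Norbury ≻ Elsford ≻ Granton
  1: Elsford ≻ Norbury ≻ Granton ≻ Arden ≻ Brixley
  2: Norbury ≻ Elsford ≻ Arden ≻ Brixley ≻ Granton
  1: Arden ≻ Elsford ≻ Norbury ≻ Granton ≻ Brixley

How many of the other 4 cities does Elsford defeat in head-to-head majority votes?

3

Elsford against each rival (15 organisers):
Elsford vs Brixley: Elsford is ranked higher on 6+1+2+1 = 10 ballots, Brixley on 5. Elsford wins 10–5.
Elsford vs Granton: Elsford wins 15–0.
Elsford vs Norbury: 10 to 5, Elsford.
Elsford vs Arden: 3 to 12, Arden.
Elsford beats Brixley, Granton, Norbury; loses to Arden — 3 pairwise wins.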